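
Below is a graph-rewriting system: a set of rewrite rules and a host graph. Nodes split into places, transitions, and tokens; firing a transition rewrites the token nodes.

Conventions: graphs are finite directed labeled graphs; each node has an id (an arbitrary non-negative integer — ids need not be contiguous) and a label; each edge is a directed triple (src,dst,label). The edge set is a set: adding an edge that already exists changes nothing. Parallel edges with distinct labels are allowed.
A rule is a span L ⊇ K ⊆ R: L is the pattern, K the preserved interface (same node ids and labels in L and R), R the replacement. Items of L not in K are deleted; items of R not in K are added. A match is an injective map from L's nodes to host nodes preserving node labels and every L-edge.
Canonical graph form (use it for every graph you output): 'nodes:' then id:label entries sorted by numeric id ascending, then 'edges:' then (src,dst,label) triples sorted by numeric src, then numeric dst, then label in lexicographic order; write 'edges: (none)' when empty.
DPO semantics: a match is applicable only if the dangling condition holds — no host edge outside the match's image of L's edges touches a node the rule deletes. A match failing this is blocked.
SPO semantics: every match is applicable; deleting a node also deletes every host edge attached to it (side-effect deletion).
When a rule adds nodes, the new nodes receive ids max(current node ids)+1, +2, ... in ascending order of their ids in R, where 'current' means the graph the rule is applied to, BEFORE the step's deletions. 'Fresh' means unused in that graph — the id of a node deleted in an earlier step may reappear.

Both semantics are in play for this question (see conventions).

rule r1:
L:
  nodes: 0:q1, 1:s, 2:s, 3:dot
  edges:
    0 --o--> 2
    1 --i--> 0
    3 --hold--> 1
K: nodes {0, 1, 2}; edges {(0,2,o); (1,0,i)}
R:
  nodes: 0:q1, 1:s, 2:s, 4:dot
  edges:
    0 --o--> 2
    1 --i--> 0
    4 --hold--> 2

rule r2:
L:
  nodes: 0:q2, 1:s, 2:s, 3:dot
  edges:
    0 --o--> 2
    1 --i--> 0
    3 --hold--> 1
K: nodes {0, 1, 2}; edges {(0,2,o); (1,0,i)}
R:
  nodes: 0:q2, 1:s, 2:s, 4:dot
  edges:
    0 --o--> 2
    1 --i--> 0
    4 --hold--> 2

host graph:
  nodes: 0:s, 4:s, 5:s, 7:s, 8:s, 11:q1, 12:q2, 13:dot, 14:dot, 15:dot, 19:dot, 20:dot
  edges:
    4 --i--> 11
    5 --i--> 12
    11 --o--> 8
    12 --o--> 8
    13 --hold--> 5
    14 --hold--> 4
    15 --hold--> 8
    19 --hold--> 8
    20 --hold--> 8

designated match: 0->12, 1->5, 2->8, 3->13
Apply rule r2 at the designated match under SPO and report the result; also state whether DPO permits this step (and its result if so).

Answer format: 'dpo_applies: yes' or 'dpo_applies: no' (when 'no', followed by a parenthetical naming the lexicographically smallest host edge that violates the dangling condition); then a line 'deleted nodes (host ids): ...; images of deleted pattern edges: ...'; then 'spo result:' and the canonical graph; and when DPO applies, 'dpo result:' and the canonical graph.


dpo_applies: yes
deleted nodes (host ids): 13; images of deleted pattern edges: (13,5,hold)
spo result:
nodes: 0:s, 4:s, 5:s, 7:s, 8:s, 11:q1, 12:q2, 14:dot, 15:dot, 19:dot, 20:dot, 21:dot
edges: (4,11,i); (5,12,i); (11,8,o); (12,8,o); (14,4,hold); (15,8,hold); (19,8,hold); (20,8,hold); (21,8,hold)
dpo result:
nodes: 0:s, 4:s, 5:s, 7:s, 8:s, 11:q1, 12:q2, 14:dot, 15:dot, 19:dot, 20:dot, 21:dot
edges: (4,11,i); (5,12,i); (11,8,o); (12,8,o); (14,4,hold); (15,8,hold); (19,8,hold); (20,8,hold); (21,8,hold)


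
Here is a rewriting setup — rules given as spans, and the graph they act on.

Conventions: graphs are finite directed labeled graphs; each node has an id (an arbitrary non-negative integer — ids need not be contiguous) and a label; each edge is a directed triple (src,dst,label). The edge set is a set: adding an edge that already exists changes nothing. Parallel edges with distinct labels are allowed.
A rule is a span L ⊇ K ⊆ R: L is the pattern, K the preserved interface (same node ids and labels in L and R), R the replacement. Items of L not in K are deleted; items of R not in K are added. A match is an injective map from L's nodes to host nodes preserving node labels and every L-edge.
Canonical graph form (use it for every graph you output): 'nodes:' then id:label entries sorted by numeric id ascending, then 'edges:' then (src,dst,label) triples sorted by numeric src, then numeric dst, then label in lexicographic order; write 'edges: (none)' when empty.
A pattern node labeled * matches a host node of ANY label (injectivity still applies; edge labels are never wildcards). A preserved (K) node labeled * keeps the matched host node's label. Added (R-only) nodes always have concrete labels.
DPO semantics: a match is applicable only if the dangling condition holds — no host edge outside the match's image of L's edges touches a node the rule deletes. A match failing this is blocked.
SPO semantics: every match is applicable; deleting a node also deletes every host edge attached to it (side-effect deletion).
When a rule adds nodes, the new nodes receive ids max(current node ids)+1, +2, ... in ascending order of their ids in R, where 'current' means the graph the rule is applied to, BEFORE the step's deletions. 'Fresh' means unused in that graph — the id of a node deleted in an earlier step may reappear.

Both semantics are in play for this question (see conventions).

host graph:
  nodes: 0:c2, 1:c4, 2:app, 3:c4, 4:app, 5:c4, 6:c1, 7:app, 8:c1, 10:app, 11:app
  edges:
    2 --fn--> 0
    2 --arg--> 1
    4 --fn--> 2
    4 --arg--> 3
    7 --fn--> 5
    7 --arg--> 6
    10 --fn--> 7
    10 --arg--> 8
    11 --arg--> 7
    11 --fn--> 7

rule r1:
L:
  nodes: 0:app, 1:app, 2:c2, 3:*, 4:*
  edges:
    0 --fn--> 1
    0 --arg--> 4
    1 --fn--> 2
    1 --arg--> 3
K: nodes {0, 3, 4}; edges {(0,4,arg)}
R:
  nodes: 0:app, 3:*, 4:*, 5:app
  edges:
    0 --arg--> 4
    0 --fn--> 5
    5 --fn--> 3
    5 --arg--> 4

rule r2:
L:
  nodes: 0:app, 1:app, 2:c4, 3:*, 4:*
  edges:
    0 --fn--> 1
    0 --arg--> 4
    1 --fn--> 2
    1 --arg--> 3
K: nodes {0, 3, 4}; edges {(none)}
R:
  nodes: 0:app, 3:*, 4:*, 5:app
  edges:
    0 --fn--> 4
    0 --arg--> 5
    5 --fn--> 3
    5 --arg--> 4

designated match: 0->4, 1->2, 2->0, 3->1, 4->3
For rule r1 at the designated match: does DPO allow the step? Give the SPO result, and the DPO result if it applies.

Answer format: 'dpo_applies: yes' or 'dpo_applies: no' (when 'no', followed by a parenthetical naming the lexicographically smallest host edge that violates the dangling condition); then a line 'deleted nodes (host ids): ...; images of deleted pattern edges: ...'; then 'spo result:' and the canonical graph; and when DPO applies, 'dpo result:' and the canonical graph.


dpo_applies: yes
deleted nodes (host ids): 0, 2; images of deleted pattern edges: (2,0,fn); (2,1,arg); (4,2,fn)
spo result:
nodes: 1:c4, 3:c4, 4:app, 5:c4, 6:c1, 7:app, 8:c1, 10:app, 11:app, 12:app
edges: (4,3,arg); (4,12,fn); (7,5,fn); (7,6,arg); (10,7,fn); (10,8,arg); (11,7,arg); (11,7,fn); (12,1,fn); (12,3,arg)
dpo result:
nodes: 1:c4, 3:c4, 4:app, 5:c4, 6:c1, 7:app, 8:c1, 10:app, 11:app, 12:app
edges: (4,3,arg); (4,12,fn); (7,5,fn); (7,6,arg); (10,7,fn); (10,8,arg); (11,7,arg); (11,7,fn); (12,1,fn); (12,3,arg)


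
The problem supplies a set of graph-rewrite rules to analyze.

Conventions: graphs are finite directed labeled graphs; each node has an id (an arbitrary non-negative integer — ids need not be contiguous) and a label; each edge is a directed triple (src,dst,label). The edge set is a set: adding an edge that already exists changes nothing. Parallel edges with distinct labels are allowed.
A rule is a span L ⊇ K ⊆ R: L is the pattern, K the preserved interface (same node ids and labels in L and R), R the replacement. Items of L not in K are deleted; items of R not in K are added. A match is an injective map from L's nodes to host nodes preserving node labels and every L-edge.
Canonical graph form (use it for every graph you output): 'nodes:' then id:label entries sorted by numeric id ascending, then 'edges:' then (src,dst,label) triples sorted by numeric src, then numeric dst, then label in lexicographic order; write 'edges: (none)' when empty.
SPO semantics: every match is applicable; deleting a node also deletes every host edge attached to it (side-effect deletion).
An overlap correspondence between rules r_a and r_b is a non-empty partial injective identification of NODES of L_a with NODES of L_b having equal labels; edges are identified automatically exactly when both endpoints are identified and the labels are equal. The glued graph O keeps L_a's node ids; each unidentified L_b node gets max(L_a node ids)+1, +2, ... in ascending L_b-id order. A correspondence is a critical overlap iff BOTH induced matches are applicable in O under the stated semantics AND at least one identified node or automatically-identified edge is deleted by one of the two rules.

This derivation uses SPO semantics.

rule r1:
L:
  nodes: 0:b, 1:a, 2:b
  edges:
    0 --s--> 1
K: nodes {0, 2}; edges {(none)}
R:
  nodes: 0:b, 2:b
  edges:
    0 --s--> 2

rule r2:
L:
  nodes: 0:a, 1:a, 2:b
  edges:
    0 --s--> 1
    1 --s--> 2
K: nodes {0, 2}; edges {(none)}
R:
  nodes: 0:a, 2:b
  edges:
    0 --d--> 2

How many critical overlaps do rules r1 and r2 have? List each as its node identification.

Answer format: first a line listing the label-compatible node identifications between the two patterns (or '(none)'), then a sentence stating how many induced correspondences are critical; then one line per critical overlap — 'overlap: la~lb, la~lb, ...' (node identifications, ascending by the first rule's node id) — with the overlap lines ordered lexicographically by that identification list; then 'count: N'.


label-compatible node identifications between L(r1) and L(r2): 0~2, 1~0, 1~1, 2~2
6 of the induced correspondences are critical overlaps of r1 and r2.
overlap: 0~2, 1~0
overlap: 0~2, 1~1
overlap: 1~0
overlap: 1~0, 2~2
overlap: 1~1
overlap: 1~1, 2~2
count: 6


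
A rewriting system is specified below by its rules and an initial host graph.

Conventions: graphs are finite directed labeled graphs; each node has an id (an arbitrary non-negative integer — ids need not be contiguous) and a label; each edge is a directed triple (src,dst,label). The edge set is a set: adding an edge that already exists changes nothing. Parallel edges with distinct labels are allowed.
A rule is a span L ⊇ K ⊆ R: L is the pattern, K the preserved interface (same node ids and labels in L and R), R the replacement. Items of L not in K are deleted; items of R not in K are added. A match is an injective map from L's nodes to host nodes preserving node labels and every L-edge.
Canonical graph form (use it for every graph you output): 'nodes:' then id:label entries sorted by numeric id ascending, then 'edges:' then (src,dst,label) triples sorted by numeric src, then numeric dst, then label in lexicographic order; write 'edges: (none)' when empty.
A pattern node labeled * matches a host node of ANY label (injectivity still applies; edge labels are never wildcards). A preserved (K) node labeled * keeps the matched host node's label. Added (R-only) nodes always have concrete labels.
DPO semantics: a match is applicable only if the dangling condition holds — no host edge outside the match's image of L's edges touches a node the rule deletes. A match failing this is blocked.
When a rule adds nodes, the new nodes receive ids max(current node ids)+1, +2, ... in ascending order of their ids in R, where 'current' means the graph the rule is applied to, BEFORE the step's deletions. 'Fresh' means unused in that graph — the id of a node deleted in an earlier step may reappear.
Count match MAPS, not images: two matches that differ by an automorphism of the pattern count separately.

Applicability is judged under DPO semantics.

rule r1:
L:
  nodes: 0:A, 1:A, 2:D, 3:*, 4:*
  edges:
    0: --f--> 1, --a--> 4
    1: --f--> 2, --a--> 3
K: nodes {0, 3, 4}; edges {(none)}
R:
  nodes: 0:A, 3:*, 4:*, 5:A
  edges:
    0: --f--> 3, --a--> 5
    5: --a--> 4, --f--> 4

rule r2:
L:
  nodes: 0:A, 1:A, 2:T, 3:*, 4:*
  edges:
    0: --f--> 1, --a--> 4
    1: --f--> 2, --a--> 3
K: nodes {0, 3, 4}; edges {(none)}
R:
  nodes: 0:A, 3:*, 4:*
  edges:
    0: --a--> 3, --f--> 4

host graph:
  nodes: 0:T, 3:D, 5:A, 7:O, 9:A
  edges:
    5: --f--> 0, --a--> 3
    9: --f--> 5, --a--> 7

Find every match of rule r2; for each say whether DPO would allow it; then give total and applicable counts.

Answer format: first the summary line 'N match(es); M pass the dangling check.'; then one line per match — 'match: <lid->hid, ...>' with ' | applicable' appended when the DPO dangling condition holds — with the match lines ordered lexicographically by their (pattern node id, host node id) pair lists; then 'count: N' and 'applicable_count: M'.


1 match(es); 1 pass the dangling check.
match: 0->9, 1->5, 2->0, 3->3, 4->7 | applicable
count: 1
applicable_count: 1


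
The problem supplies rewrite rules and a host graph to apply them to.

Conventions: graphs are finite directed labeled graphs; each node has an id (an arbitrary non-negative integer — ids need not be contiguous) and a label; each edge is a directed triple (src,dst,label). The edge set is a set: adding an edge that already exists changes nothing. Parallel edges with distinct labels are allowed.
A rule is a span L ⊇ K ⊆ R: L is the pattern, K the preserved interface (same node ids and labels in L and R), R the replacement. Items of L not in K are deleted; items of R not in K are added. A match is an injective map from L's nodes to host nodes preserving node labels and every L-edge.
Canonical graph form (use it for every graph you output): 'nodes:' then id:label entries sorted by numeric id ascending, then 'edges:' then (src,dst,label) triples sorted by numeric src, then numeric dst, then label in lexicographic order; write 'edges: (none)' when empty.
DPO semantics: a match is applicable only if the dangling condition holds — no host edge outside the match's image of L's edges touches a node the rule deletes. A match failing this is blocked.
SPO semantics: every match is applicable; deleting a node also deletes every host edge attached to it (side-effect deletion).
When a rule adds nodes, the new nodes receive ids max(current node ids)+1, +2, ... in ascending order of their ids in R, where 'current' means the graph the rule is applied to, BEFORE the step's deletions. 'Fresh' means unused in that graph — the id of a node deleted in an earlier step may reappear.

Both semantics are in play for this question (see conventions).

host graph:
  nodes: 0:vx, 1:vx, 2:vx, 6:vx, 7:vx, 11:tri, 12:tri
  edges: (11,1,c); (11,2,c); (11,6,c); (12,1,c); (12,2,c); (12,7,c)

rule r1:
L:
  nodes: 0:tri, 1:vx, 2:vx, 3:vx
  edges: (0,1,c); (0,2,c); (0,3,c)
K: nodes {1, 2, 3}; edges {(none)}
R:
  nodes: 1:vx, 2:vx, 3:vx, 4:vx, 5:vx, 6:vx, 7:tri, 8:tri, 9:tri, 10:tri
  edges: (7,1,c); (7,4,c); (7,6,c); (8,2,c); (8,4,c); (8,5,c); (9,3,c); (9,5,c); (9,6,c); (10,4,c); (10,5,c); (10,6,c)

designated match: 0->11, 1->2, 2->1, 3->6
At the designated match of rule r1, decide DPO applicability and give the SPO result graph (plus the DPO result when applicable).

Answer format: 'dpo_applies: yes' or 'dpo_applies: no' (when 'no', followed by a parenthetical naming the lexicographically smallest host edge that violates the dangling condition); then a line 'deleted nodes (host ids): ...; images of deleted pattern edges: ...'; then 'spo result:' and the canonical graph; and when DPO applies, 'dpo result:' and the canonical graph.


dpo_applies: yes
deleted nodes (host ids): 11; images of deleted pattern edges: (11,1,c); (11,2,c); (11,6,c)
spo result:
nodes: 0:vx, 1:vx, 2:vx, 6:vx, 7:vx, 12:tri, 13:vx, 14:vx, 15:vx, 16:tri, 17:tri, 18:tri, 19:tri
edges: (12,1,c); (12,2,c); (12,7,c); (16,2,c); (16,13,c); (16,15,c); (17,1,c); (17,13,c); (17,14,c); (18,6,c); (18,14,c); (18,15,c); (19,13,c); (19,14,c); (19,15,c)
dpo result:
nodes: 0:vx, 1:vx, 2:vx, 6:vx, 7:vx, 12:tri, 13:vx, 14:vx, 15:vx, 16:tri, 17:tri, 18:tri, 19:tri
edges: (12,1,c); (12,2,c); (12,7,c); (16,2,c); (16,13,c); (16,15,c); (17,1,c); (17,13,c); (17,14,c); (18,6,c); (18,14,c); (18,15,c); (19,13,c); (19,14,c); (19,15,c)


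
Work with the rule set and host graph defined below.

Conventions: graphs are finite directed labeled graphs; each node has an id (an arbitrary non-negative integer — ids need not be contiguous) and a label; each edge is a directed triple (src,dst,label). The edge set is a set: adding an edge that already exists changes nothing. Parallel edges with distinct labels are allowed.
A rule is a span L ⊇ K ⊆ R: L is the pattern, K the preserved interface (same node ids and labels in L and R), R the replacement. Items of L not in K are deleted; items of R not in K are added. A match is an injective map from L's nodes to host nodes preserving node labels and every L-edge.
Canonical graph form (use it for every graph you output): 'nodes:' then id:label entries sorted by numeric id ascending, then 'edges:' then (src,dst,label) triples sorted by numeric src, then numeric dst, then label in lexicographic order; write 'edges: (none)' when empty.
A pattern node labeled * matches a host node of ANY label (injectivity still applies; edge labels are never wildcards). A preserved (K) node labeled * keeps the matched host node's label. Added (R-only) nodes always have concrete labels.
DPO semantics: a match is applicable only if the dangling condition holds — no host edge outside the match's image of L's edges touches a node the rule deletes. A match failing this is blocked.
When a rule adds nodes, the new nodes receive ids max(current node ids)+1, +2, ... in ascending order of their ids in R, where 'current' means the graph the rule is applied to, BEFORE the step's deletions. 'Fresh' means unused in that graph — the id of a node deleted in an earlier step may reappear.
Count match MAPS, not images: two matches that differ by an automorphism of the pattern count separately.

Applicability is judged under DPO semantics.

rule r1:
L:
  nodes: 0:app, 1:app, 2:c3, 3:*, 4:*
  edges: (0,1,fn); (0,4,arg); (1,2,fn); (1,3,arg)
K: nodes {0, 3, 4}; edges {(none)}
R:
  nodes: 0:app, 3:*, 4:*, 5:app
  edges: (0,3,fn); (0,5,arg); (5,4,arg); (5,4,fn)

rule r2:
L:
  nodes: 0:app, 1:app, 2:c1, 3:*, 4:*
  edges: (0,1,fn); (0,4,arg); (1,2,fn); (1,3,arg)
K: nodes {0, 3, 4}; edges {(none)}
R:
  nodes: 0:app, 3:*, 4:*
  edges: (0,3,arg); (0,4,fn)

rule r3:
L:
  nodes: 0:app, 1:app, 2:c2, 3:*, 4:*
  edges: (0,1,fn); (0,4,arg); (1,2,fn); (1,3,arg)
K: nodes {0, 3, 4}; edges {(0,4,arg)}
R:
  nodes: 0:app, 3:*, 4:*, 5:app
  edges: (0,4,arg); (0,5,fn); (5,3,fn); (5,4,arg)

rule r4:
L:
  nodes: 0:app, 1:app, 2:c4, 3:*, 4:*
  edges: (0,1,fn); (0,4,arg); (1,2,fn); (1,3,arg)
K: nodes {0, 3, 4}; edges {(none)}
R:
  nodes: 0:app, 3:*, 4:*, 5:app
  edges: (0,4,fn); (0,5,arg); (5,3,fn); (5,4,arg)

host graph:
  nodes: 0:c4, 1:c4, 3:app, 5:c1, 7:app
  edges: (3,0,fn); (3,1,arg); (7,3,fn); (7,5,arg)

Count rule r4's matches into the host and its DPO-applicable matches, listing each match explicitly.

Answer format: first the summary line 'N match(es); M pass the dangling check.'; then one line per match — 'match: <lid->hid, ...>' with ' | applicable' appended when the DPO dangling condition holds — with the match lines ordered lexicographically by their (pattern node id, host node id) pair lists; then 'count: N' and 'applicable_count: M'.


1 match(es); 1 pass the dangling check.
match: 0->7, 1->3, 2->0, 3->1, 4->5 | applicable
count: 1
applicable_count: 1


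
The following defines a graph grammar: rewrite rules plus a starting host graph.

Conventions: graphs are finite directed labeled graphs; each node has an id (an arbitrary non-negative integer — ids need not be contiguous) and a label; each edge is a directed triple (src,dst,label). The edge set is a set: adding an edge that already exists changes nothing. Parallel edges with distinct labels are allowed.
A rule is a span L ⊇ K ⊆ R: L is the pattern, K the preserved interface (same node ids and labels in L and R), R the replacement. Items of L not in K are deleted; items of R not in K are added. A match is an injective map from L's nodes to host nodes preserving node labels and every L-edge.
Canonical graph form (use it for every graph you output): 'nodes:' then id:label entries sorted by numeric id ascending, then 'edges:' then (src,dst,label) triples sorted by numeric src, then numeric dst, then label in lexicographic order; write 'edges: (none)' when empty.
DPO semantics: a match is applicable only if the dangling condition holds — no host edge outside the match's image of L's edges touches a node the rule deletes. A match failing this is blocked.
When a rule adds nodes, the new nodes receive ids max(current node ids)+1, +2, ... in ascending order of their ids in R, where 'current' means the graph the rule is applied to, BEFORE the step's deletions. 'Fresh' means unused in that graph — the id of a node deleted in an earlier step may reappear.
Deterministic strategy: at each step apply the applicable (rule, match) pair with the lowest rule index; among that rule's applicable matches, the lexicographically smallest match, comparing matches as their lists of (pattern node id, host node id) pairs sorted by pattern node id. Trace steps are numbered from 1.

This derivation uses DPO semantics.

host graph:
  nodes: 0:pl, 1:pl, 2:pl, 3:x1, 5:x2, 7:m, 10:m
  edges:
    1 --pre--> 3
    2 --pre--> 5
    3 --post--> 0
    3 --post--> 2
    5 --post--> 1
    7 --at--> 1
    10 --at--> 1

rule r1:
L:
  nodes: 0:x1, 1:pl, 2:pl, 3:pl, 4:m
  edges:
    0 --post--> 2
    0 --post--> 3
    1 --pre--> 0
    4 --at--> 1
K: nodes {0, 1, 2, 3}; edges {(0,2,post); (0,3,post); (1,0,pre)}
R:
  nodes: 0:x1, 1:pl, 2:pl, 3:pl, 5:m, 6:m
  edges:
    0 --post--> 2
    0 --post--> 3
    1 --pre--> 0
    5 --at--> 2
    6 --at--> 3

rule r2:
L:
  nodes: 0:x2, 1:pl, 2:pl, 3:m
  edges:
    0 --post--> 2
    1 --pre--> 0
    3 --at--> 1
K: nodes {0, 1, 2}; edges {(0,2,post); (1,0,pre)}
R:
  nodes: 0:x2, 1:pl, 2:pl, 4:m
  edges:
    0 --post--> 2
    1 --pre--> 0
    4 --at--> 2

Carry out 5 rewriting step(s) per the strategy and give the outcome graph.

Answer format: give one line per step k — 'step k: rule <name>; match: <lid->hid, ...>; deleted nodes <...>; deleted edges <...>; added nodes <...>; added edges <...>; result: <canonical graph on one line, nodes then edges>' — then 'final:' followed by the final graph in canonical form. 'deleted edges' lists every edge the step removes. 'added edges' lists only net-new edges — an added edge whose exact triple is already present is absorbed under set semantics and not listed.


step 1: rule r1; match: 0->3, 1->1, 2->0, 3->2, 4->7; deleted nodes 7; deleted edges (7,1,at); added nodes 11, 12; added edges (11,0,at); (12,2,at); result: nodes: 0:pl, 1:pl, 2:pl, 3:x1, 5:x2, 10:m, 11:m, 12:m edges: (1,3,pre); (2,5,pre); (3,0,post); (3,2,post); (5,1,post); (10,1,at); (11,0,at); (12,2,at)
step 2: rule r1; match: 0->3, 1->1, 2->0, 3->2, 4->10; deleted nodes 10; deleted edges (10,1,at); added nodes 13, 14; added edges (13,0,at); (14,2,at); result: nodes: 0:pl, 1:pl, 2:pl, 3:x1, 5:x2, 11:m, 12:m, 13:m, 14:m edges: (1,3,pre); (2,5,pre); (3,0,post); (3,2,post); (5,1,post); (11,0,at); (12,2,at); (13,0,at); (14,2,at)
step 3: rule r2; match: 0->5, 1->2, 2->1, 3->12; deleted nodes 12; deleted edges (12,2,at); added nodes 15; added edges (15,1,at); result: nodes: 0:pl, 1:pl, 2:pl, 3:x1, 5:x2, 11:m, 13:m, 14:m, 15:m edges: (1,3,pre); (2,5,pre); (3,0,post); (3,2,post); (5,1,post); (11,0,at); (13,0,at); (14,2,at); (15,1,at)
step 4: rule r1; match: 0->3, 1->1, 2->0, 3->2, 4->15; deleted nodes 15; deleted edges (15,1,at); added nodes 16, 17; added edges (16,0,at); (17,2,at); result: nodes: 0:pl, 1:pl, 2:pl, 3:x1, 5:x2, 11:m, 13:m, 14:m, 16:m, 17:m edges: (1,3,pre); (2,5,pre); (3,0,post); (3,2,post); (5,1,post); (11,0,at); (13,0,at); (14,2,at); (16,0,at); (17,2,at)
step 5: rule r2; match: 0->5, 1->2, 2->1, 3->14; deleted nodes 14; deleted edges (14,2,at); added nodes 18; added edges (18,1,at); result: nodes: 0:pl, 1:pl, 2:pl, 3:x1, 5:x2, 11:m, 13:m, 16:m, 17:m, 18:m edges: (1,3,pre); (2,5,pre); (3,0,post); (3,2,post); (5,1,post); (11,0,at); (13,0,at); (16,0,at); (17,2,at); (18,1,at)
final:
nodes: 0:pl, 1:pl, 2:pl, 3:x1, 5:x2, 11:m, 13:m, 16:m, 17:m, 18:m
edges: (1,3,pre); (2,5,pre); (3,0,post); (3,2,post); (5,1,post); (11,0,at); (13,0,at); (16,0,at); (17,2,at); (18,1,at)


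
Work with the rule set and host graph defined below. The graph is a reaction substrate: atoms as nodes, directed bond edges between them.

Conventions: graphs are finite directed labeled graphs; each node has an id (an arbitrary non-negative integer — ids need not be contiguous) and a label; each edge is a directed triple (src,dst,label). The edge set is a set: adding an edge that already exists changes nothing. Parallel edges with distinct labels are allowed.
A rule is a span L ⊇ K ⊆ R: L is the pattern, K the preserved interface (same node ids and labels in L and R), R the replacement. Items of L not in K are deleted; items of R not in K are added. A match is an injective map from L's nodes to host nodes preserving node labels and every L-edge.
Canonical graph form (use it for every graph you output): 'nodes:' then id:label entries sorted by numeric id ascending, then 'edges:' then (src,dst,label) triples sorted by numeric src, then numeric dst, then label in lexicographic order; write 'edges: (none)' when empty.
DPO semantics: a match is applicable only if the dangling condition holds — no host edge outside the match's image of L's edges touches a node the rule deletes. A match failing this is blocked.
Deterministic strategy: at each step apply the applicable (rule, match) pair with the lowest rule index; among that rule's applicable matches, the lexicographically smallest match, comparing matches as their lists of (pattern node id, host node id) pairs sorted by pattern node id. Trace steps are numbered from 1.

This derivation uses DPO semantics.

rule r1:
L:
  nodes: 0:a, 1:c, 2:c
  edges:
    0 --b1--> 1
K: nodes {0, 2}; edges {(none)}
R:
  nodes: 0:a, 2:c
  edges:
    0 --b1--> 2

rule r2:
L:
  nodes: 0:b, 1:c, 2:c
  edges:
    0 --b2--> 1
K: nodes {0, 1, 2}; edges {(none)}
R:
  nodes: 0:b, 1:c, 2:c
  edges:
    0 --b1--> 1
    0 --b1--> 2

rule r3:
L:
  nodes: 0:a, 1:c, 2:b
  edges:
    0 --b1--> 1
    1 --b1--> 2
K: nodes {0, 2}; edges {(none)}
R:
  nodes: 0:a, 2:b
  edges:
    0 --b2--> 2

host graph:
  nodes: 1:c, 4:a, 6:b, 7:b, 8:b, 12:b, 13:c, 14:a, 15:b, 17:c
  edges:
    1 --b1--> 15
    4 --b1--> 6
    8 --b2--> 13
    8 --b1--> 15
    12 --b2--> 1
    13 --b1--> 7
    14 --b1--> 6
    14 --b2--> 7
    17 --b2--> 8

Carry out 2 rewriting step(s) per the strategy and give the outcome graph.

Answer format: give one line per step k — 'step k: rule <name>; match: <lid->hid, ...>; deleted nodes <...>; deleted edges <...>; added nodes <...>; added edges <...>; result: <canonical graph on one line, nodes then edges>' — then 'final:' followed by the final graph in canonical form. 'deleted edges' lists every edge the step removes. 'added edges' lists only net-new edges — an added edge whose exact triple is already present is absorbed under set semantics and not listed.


step 1: rule r2; match: 0->8, 1->13, 2->1; deleted nodes (none); deleted edges (8,13,b2); added nodes (none); added edges (8,1,b1); (8,13,b1); result: nodes: 1:c, 4:a, 6:b, 7:b, 8:b, 12:b, 13:c, 14:a, 15:b, 17:c edges: (1,15,b1); (4,6,b1); (8,1,b1); (8,13,b1); (8,15,b1); (12,1,b2); (13,7,b1); (14,6,b1); (14,7,b2); (17,8,b2)
step 2: rule r2; match: 0->12, 1->1, 2->13; deleted nodes (none); deleted edges (12,1,b2); added nodes (none); added edges (12,1,b1); (12,13,b1); result: nodes: 1:c, 4:a, 6:b, 7:b, 8:b, 12:b, 13:c, 14:a, 15:b, 17:c edges: (1,15,b1); (4,6,b1); (8,1,b1); (8,13,b1); (8,15,b1); (12,1,b1); (12,13,b1); (13,7,b1); (14,6,b1); (14,7,b2); (17,8,b2)
final:
nodes: 1:c, 4:a, 6:b, 7:b, 8:b, 12:b, 13:c, 14:a, 15:b, 17:c
edges: (1,15,b1); (4,6,b1); (8,1,b1); (8,13,b1); (8,15,b1); (12,1,b1); (12,13,b1); (13,7,b1); (14,6,b1); (14,7,b2); (17,8,b2)


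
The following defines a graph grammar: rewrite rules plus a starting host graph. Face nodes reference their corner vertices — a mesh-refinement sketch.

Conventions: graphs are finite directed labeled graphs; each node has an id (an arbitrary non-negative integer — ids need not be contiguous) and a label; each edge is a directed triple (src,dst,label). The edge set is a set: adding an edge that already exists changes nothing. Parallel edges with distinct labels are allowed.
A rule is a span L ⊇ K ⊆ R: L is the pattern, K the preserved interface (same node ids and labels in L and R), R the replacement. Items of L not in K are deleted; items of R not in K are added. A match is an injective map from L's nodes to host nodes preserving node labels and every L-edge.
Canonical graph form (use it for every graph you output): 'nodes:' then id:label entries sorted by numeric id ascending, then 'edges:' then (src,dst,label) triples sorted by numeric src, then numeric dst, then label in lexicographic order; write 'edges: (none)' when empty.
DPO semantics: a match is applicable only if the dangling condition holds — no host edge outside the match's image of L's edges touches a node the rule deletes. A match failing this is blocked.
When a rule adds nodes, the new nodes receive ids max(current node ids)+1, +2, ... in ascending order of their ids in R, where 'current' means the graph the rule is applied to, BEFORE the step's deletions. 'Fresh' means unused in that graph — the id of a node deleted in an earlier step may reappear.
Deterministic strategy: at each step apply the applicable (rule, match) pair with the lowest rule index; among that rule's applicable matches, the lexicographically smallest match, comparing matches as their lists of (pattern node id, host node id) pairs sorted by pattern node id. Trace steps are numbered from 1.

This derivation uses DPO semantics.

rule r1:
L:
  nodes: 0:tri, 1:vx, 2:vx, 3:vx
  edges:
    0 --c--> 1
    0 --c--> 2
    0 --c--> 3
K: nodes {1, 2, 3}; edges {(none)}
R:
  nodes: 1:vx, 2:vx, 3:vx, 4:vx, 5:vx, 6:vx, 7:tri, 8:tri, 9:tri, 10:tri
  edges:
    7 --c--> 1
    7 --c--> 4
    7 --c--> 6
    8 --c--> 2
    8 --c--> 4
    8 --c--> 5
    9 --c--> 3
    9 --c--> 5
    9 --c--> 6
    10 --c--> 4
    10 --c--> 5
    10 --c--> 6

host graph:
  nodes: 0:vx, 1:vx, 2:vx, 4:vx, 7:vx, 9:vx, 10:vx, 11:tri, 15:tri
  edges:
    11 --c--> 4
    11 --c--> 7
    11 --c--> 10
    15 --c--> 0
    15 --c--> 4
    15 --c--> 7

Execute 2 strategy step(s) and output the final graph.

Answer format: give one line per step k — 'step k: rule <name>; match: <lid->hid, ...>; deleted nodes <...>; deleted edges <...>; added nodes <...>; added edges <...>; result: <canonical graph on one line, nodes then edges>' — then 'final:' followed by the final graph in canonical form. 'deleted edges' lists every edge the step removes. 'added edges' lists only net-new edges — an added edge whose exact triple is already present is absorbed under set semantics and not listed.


step 1: rule r1; match: 0->11, 1->4, 2->7, 3->10; deleted nodes 11; deleted edges (11,4,c); (11,7,c); (11,10,c); added nodes 16, 17, 18, 19, 20, 21, 22; added edges (19,4,c); (19,16,c); (19,18,c); (20,7,c); (20,16,c); (20,17,c); (21,10,c); (21,17,c); (21,18,c); (22,16,c); (22,17,c); (22,18,c); result: nodes: 0:vx, 1:vx, 2:vx, 4:vx, 7:vx, 9:vx, 10:vx, 15:tri, 16:vx, 17:vx, 18:vx, 19:tri, 20:tri, 21:tri, 22:tri edges: (15,0,c); (15,4,c); (15,7,c); (19,4,c); (19,16,c); (19,18,c); (20,7,c); (20,16,c); (20,17,c); (21,10,c); (21,17,c); (21,18,c); (22,16,c); (22,17,c); (22,18,c)
step 2: rule r1; match: 0->15, 1->0, 2->4, 3->7; deleted nodes 15; deleted edges (15,0,c); (15,4,c); (15,7,c); added nodes 23, 24, 25, 26, 27, 28, 29; added edges (26,0,c); (26,23,c); (26,25,c); (27,4,c); (27,23,c); (27,24,c); (28,7,c); (28,24,c); (28,25,c); (29,23,c); (29,24,c); (29,25,c); result: nodes: 0:vx, 1:vx, 2:vx, 4:vx, 7:vx, 9:vx, 10:vx, 16:vx, 17:vx, 18:vx, 19:tri, 20:tri, 21:tri, 22:tri, 23:vx, 24:vx, 25:vx, 26:tri, 27:tri, 28:tri, 29:tri edges: (19,4,c); (19,16,c); (19,18,c); (20,7,c); (20,16,c); (20,17,c); (21,10,c); (21,17,c); (21,18,c); (22,16,c); (22,17,c); (22,18,c); (26,0,c); (26,23,c); (26,25,c); (27,4,c); (27,23,c); (27,24,c); (28,7,c); (28,24,c); (28,25,c); (29,23,c); (29,24,c); (29,25,c)
final:
nodes: 0:vx, 1:vx, 2:vx, 4:vx, 7:vx, 9:vx, 10:vx, 16:vx, 17:vx, 18:vx, 19:tri, 20:tri, 21:tri, 22:tri, 23:vx, 24:vx, 25:vx, 26:tri, 27:tri, 28:tri, 29:tri
edges: (19,4,c); (19,16,c); (19,18,c); (20,7,c); (20,16,c); (20,17,c); (21,10,c); (21,17,c); (21,18,c); (22,16,c); (22,17,c); (22,18,c); (26,0,c); (26,23,c); (26,25,c); (27,4,c); (27,23,c); (27,24,c); (28,7,c); (28,24,c); (28,25,c); (29,23,c); (29,24,c); (29,25,c)


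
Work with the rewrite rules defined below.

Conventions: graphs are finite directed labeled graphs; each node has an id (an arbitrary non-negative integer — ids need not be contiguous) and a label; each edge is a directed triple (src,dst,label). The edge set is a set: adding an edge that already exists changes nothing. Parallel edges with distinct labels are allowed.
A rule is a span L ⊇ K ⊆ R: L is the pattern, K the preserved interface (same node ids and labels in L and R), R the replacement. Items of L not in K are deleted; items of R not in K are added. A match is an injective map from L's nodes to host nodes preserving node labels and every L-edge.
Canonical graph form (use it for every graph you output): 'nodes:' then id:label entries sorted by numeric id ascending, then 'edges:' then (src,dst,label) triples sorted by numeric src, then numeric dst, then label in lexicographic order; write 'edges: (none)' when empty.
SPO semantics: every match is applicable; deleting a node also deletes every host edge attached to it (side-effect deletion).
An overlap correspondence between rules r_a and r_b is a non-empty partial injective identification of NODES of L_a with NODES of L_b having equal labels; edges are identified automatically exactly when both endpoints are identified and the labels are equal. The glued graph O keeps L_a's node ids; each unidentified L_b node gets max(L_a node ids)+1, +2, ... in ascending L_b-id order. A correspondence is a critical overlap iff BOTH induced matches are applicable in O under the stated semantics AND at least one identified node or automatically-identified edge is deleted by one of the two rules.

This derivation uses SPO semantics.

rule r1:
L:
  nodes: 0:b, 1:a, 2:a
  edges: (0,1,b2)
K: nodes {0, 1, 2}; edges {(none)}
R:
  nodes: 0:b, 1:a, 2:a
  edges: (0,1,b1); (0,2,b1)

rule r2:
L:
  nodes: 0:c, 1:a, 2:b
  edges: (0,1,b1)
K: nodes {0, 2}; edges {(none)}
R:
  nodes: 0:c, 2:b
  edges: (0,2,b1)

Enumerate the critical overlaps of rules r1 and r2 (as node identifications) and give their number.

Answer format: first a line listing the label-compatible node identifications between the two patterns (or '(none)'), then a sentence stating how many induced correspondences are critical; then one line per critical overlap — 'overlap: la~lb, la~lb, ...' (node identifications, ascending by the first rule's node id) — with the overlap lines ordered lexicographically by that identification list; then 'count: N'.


label-compatible node identifications between L(r1) and L(r2): 0~2, 1~1, 2~1
4 of the induced correspondences are critical overlaps of r1 and r2.
overlap: 0~2, 1~1
overlap: 0~2, 2~1
overlap: 1~1
overlap: 2~1
count: 4


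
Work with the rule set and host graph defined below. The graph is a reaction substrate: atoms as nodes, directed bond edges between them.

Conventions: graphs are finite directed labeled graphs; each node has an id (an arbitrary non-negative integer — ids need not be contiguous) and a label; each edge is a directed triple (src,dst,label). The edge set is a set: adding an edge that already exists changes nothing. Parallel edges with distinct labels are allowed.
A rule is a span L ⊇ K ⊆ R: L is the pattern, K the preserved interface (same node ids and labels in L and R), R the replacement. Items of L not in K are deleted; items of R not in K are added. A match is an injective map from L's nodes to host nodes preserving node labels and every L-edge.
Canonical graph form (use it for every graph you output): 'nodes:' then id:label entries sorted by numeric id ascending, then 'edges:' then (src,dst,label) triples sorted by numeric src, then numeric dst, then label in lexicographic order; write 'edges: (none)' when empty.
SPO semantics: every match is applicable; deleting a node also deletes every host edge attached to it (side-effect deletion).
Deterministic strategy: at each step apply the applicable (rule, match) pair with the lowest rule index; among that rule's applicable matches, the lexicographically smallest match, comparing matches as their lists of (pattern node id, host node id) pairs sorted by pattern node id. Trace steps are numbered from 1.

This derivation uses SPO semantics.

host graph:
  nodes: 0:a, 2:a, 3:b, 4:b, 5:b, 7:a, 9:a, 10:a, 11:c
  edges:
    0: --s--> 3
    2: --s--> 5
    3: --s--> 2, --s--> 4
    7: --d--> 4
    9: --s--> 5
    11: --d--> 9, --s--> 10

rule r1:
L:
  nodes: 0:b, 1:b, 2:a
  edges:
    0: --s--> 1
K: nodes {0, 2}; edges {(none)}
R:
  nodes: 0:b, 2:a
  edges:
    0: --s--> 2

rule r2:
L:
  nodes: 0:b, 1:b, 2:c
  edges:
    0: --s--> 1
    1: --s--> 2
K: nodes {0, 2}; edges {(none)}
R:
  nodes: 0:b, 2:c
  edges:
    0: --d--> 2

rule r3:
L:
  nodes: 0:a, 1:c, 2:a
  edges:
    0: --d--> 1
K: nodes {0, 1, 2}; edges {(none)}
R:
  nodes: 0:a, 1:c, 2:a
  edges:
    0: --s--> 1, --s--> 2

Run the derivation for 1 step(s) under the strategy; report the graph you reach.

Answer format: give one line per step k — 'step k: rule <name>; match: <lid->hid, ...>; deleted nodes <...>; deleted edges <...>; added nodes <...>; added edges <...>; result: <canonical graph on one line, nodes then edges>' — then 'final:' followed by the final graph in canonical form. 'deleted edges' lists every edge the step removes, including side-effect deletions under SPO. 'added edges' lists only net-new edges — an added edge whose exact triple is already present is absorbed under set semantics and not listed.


step 1: rule r1; match: 0->3, 1->4, 2->0; deleted nodes 4; deleted edges (3,4,s); (7,4,d); added nodes (none); added edges (3,0,s); result: nodes: 0:a, 2:a, 3:b, 5:b, 7:a, 9:a, 10:a, 11:c edges: (0,3,s); (2,5,s); (3,0,s); (3,2,s); (9,5,s); (11,9,d); (11,10,s)
final:
nodes: 0:a, 2:a, 3:b, 5:b, 7:a, 9:a, 10:a, 11:c
edges: (0,3,s); (2,5,s); (3,0,s); (3,2,s); (9,5,s); (11,9,d); (11,10,s)


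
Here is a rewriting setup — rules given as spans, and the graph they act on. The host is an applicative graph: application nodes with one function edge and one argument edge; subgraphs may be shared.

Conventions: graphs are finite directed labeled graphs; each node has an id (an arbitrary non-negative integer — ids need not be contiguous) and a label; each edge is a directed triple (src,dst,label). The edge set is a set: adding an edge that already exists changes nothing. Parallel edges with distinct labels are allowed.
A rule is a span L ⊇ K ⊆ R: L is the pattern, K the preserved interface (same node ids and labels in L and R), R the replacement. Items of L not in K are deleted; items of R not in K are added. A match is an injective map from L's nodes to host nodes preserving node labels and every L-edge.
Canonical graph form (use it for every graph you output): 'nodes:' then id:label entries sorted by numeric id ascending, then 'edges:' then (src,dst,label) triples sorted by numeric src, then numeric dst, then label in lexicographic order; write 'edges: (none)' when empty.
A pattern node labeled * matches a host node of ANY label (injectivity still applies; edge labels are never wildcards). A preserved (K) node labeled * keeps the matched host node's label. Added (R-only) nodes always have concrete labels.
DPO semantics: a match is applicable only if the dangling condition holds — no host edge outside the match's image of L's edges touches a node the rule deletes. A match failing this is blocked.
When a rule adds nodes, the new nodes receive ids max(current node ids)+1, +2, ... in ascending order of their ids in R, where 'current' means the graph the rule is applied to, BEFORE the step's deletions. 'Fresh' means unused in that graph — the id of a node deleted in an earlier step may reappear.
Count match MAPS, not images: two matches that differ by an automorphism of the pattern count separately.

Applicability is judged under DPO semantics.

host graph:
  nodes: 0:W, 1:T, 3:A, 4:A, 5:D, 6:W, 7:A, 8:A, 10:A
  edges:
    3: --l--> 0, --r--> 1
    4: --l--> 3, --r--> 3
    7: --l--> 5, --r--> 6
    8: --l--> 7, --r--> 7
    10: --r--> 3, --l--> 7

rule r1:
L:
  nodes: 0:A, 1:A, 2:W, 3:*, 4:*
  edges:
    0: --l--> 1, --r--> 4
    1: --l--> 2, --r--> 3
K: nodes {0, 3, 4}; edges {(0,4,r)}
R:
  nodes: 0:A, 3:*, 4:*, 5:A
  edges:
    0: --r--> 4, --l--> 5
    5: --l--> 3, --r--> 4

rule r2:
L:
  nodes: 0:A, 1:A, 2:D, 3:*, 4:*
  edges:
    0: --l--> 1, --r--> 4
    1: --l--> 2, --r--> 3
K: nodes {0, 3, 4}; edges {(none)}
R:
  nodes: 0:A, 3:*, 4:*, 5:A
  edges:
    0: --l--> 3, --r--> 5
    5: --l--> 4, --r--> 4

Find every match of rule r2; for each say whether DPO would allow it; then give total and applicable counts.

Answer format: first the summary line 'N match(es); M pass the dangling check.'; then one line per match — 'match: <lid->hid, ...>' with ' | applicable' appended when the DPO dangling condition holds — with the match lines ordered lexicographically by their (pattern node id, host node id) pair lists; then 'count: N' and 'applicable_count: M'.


1 match(es); 0 pass the dangling check.
match: 0->10, 1->7, 2->5, 3->6, 4->3
count: 1
applicable_count: 0
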